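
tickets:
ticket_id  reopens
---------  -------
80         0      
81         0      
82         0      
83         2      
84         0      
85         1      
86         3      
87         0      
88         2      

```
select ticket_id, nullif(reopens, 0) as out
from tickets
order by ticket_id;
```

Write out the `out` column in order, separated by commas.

NULL, NULL, NULL, 2, NULL, 1, 3, NULL, 2

ticket_id=80: reopens=0 vs 0: equal → NULL
ticket_id=81: reopens=0 vs 0: equal → NULL
ticket_id=82: reopens=0 vs 0: equal → NULL
ticket_id=83: reopens=2 vs 0: differ → 2
ticket_id=84: reopens=0 vs 0: equal → NULL
ticket_id=85: reopens=1 vs 0: differ → 1
ticket_id=86: reopens=3 vs 0: differ → 3
ticket_id=87: reopens=0 vs 0: equal → NULL
ticket_id=88: reopens=2 vs 0: differ → 2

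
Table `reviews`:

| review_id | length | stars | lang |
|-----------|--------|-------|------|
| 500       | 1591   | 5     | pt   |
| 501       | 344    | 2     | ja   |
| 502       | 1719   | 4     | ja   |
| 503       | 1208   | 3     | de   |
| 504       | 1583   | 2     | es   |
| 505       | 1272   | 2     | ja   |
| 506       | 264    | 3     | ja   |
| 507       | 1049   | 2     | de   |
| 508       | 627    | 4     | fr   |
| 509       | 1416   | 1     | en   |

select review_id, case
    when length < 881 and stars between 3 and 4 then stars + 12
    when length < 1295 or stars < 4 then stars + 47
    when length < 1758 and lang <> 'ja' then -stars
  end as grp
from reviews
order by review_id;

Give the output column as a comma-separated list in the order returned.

review_id=500: length < 1758 and lang <> 'ja' → -5
review_id=501: length < 1295 or stars < 4 → 49
review_id=502: (no match → NULL) → NULL
review_id=503: length < 1295 or stars < 4 → 50
review_id=504: length < 1295 or stars < 4 → 49
review_id=505: length < 1295 or stars < 4 → 49
review_id=506: length < 881 and stars between 3 and 4 → 15
review_id=507: length < 1295 or stars < 4 → 49
review_id=508: length < 881 and stars between 3 and 4 → 16
review_id=509: length < 1295 or stars < 4 → 48

-5, 49, NULL, 50, 49, 49, 15, 49, 16, 48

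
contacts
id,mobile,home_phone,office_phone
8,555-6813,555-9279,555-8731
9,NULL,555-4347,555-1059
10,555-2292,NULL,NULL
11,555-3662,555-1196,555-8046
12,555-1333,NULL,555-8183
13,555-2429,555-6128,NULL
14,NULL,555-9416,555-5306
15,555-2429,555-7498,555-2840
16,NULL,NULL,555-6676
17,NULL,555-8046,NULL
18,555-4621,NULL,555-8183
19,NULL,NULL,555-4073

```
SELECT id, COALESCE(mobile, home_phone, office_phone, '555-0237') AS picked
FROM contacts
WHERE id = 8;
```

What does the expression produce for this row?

id = 8: mobile=555-6813, home_phone=555-9279, office_phone=555-8731.
mobile=555-6813 → 555-6813

555-6813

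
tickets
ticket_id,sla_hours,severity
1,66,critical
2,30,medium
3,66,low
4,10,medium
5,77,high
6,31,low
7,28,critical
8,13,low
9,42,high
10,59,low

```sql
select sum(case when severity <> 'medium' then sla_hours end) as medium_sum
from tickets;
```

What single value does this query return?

382

ticket_id=1: ✓ → 66
ticket_id=2: ✗
ticket_id=3: ✓ → 66
ticket_id=4: ✗
ticket_id=5: ✓ → 77
ticket_id=6: ✓ → 31
ticket_id=7: ✓ → 28
ticket_id=8: ✓ → 13
ticket_id=9: ✓ → 42
ticket_id=10: ✓ → 59
medium_sum = 66 + 66 + 77 + 31 + 28 + 13 + 42 + 59 = 382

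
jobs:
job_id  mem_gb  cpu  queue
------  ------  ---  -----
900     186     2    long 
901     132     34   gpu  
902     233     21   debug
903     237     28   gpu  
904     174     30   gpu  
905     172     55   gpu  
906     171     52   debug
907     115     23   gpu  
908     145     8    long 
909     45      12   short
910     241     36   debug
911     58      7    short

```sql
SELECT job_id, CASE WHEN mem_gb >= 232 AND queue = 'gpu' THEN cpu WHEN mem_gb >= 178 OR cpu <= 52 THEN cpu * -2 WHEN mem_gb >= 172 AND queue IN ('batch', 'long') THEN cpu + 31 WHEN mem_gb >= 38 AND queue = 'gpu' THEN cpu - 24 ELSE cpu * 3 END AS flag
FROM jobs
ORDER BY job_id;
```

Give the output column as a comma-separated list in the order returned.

job_id=900: mem_gb >= 178 OR cpu <= 52 → -4
job_id=901: mem_gb >= 178 OR cpu <= 52 → -68
job_id=902: mem_gb >= 178 OR cpu <= 52 → -42
job_id=903: mem_gb >= 232 AND queue = 'gpu' → 28
job_id=904: mem_gb >= 178 OR cpu <= 52 → -60
job_id=905: mem_gb >= 38 AND queue = 'gpu' → 31
job_id=906: mem_gb >= 178 OR cpu <= 52 → -104
job_id=907: mem_gb >= 178 OR cpu <= 52 → -46
job_id=908: mem_gb >= 178 OR cpu <= 52 → -16
job_id=909: mem_gb >= 178 OR cpu <= 52 → -24
job_id=910: mem_gb >= 178 OR cpu <= 52 → -72
job_id=911: mem_gb >= 178 OR cpu <= 52 → -14

-4, -68, -42, 28, -60, 31, -104, -46, -16, -24, -72, -14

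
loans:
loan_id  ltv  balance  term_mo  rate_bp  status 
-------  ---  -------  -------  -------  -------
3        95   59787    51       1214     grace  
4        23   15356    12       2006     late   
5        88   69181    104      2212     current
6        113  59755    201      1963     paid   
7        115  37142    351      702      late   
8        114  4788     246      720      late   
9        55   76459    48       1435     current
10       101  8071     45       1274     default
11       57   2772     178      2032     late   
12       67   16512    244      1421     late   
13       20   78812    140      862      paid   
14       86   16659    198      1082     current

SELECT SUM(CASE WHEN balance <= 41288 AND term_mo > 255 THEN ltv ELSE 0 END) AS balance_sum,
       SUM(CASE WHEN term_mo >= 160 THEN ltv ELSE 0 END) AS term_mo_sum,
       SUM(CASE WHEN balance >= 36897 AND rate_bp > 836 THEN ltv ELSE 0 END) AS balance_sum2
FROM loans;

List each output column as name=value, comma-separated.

[balance_sum: balance <= 41288 AND term_mo > 255]
loan_id=3: ✗
loan_id=4: ✗
loan_id=5: ✗
loan_id=6: ✗
loan_id=7: ✓ → 115
loan_id=8: ✗
loan_id=9: ✗
loan_id=10: ✗
loan_id=11: ✗
loan_id=12: ✗
loan_id=13: ✗
loan_id=14: ✗
balance_sum = 115
—
[term_mo_sum: term_mo >= 160]
loan_id=3: ✗
loan_id=4: ✗
loan_id=5: ✗
loan_id=6: ✓ → 113
loan_id=7: ✓ → 115
loan_id=8: ✓ → 114
loan_id=9: ✗
loan_id=10: ✗
loan_id=11: ✓ → 57
loan_id=12: ✓ → 67
loan_id=13: ✗
loan_id=14: ✓ → 86
term_mo_sum = 113 + 115 + 114 + 57 + 67 + 86 = 552
—
[balance_sum2: balance >= 36897 AND rate_bp > 836]
loan_id=3: ✓ → 95
loan_id=4: ✗
loan_id=5: ✓ → 88
loan_id=6: ✓ → 113
loan_id=7: ✗
loan_id=8: ✗
loan_id=9: ✓ → 55
loan_id=10: ✗
loan_id=11: ✗
loan_id=12: ✗
loan_id=13: ✓ → 20
loan_id=14: ✗
balance_sum2 = 95 + 88 + 113 + 55 + 20 = 371

balance_sum=115, term_mo_sum=552, balance_sum2=371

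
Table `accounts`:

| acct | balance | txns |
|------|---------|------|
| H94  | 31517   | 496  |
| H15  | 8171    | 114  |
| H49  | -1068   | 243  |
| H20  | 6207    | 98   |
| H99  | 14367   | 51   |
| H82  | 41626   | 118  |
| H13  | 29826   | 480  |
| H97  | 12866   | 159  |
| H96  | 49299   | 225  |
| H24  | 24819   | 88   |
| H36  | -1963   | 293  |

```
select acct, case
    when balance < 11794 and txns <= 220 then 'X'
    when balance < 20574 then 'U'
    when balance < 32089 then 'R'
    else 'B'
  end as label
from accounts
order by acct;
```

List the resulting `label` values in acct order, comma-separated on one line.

R, X, X, R, U, U, B, R, B, U, U

acct=H13: balance < 32089 → R
acct=H15: balance < 11794 and txns <= 220 → X
acct=H20: balance < 11794 and txns <= 220 → X
acct=H24: balance < 32089 → R
acct=H36: balance < 20574 → U
acct=H49: balance < 20574 → U
acct=H82: ELSE → B
acct=H94: balance < 32089 → R
acct=H96: ELSE → B
acct=H97: balance < 20574 → U
acct=H99: balance < 20574 → U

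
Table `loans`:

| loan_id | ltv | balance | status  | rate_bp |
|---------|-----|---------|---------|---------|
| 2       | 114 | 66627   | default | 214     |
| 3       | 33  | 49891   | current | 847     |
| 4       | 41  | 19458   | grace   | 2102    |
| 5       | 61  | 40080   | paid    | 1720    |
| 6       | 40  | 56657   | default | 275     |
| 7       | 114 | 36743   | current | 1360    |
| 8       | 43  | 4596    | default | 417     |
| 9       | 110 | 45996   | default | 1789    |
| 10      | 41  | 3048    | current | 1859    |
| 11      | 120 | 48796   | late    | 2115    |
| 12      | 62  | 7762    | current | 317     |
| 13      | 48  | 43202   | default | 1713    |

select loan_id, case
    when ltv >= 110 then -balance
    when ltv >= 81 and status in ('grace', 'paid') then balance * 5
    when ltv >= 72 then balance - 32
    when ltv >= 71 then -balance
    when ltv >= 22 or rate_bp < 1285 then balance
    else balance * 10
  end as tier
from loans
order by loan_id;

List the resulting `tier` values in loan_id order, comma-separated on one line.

-66627, 49891, 19458, 40080, 56657, -36743, 4596, -45996, 3048, -48796, 7762, 43202

loan_id=2: ltv >= 110 → -66627
loan_id=3: ltv >= 22 or rate_bp < 1285 → 49891
loan_id=4: ltv >= 22 or rate_bp < 1285 → 19458
loan_id=5: ltv >= 22 or rate_bp < 1285 → 40080
loan_id=6: ltv >= 22 or rate_bp < 1285 → 56657
loan_id=7: ltv >= 110 → -36743
loan_id=8: ltv >= 22 or rate_bp < 1285 → 4596
loan_id=9: ltv >= 110 → -45996
loan_id=10: ltv >= 22 or rate_bp < 1285 → 3048
loan_id=11: ltv >= 110 → -48796
loan_id=12: ltv >= 22 or rate_bp < 1285 → 7762
loan_id=13: ltv >= 22 or rate_bp < 1285 → 43202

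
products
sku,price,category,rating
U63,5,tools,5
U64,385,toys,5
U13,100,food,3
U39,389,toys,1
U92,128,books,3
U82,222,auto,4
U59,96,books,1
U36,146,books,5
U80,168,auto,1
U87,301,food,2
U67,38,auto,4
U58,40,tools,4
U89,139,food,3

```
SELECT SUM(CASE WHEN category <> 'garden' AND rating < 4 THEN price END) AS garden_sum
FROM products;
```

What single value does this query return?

sku=U63: ✗
sku=U64: ✗
sku=U13: ✓ → 100
sku=U39: ✓ → 389
sku=U92: ✓ → 128
sku=U82: ✗
sku=U59: ✓ → 96
sku=U36: ✗
sku=U80: ✓ → 168
sku=U87: ✓ → 301
sku=U67: ✗
sku=U58: ✗
sku=U89: ✓ → 139
garden_sum = 100 + 389 + 128 + 96 + 168 + 301 + 139 = 1321

1321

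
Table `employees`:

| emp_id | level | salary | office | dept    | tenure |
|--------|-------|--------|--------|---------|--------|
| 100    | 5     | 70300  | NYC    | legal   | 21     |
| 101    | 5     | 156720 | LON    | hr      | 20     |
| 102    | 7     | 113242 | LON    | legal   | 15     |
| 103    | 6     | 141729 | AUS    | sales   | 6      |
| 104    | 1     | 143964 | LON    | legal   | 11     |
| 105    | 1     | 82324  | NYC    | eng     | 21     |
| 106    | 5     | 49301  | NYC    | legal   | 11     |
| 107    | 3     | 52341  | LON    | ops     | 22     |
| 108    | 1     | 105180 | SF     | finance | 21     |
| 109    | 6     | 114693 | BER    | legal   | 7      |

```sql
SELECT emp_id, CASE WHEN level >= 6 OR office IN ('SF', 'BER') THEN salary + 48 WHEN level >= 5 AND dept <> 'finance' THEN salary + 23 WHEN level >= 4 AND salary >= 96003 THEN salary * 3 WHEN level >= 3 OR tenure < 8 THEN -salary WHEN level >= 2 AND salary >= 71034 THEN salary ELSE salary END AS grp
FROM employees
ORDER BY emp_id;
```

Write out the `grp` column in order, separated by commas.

emp_id=100: level >= 5 AND dept <> 'finance' → 70323
emp_id=101: level >= 5 AND dept <> 'finance' → 156743
emp_id=102: level >= 6 OR office IN ('SF', 'BER') → 113290
emp_id=103: level >= 6 OR office IN ('SF', 'BER') → 141777
emp_id=104: ELSE → 143964
emp_id=105: ELSE → 82324
emp_id=106: level >= 5 AND dept <> 'finance' → 49324
emp_id=107: level >= 3 OR tenure < 8 → -52341
emp_id=108: level >= 6 OR office IN ('SF', 'BER') → 105228
emp_id=109: level >= 6 OR office IN ('SF', 'BER') → 114741

70323, 156743, 113290, 141777, 143964, 82324, 49324, -52341, 105228, 114741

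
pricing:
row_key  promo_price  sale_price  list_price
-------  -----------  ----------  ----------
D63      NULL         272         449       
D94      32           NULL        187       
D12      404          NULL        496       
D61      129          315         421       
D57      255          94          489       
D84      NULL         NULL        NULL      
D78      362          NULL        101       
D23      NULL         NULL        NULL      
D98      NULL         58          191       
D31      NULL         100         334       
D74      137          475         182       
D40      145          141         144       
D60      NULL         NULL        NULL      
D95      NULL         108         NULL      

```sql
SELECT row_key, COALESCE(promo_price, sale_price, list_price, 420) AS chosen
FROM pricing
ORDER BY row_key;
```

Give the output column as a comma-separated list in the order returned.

row_key=D12: promo_price=404 → 404
row_key=D23: promo_price=NULL, sale_price=NULL, list_price=NULL, → literal 420 → 420
row_key=D31: promo_price=NULL, sale_price=100 → 100
row_key=D40: promo_price=145 → 145
row_key=D57: promo_price=255 → 255
row_key=D60: promo_price=NULL, sale_price=NULL, list_price=NULL, → literal 420 → 420
row_key=D61: promo_price=129 → 129
row_key=D63: promo_price=NULL, sale_price=272 → 272
row_key=D74: promo_price=137 → 137
row_key=D78: promo_price=362 → 362
row_key=D84: promo_price=NULL, sale_price=NULL, list_price=NULL, → literal 420 → 420
row_key=D94: promo_price=32 → 32
row_key=D95: promo_price=NULL, sale_price=108 → 108
row_key=D98: promo_price=NULL, sale_price=58 → 58

404, 420, 100, 145, 255, 420, 129, 272, 137, 362, 420, 32, 108, 58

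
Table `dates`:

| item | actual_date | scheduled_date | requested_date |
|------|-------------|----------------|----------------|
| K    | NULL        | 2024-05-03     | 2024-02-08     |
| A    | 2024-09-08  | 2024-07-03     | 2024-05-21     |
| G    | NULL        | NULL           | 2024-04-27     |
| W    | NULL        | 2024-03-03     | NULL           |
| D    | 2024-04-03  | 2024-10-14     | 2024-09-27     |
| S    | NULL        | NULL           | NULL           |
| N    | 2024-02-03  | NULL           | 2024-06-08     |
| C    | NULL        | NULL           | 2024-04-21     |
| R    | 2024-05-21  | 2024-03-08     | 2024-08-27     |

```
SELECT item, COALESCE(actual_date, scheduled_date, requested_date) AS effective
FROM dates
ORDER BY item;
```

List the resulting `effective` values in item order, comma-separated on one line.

item=A: actual_date=2024-09-08 → 2024-09-08
item=C: actual_date=NULL, scheduled_date=NULL, requested_date=2024-04-21 → 2024-04-21
item=D: actual_date=2024-04-03 → 2024-04-03
item=G: actual_date=NULL, scheduled_date=NULL, requested_date=2024-04-27 → 2024-04-27
item=K: actual_date=NULL, scheduled_date=2024-05-03 → 2024-05-03
item=N: actual_date=2024-02-03 → 2024-02-03
item=R: actual_date=2024-05-21 → 2024-05-21
item=S: actual_date=NULL, scheduled_date=NULL, requested_date=NULL (all NULL) → NULL
item=W: actual_date=NULL, scheduled_date=2024-03-03 → 2024-03-03

2024-09-08, 2024-04-21, 2024-04-03, 2024-04-27, 2024-05-03, 2024-02-03, 2024-05-21, NULL, 2024-03-03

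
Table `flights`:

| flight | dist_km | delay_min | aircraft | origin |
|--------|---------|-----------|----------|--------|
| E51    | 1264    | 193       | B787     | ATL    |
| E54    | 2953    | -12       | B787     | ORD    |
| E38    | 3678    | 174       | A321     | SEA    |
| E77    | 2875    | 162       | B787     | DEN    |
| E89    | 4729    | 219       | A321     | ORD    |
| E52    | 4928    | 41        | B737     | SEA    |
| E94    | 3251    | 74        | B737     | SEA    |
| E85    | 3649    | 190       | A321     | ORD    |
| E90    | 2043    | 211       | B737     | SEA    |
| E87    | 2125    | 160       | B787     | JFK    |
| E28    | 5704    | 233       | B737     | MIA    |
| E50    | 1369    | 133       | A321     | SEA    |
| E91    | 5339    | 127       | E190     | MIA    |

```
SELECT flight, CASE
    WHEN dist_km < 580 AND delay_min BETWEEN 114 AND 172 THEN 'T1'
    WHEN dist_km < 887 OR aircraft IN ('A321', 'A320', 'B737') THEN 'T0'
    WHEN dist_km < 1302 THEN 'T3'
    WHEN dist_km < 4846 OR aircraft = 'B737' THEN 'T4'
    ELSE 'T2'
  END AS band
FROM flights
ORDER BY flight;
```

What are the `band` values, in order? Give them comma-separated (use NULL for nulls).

flight=E28: dist_km < 887 OR aircraft IN ('A321', 'A320', 'B737') → T0
flight=E38: dist_km < 887 OR aircraft IN ('A321', 'A320', 'B737') → T0
flight=E50: dist_km < 887 OR aircraft IN ('A321', 'A320', 'B737') → T0
flight=E51: dist_km < 1302 → T3
flight=E52: dist_km < 887 OR aircraft IN ('A321', 'A320', 'B737') → T0
flight=E54: dist_km < 4846 OR aircraft = 'B737' → T4
flight=E77: dist_km < 4846 OR aircraft = 'B737' → T4
flight=E85: dist_km < 887 OR aircraft IN ('A321', 'A320', 'B737') → T0
flight=E87: dist_km < 4846 OR aircraft = 'B737' → T4
flight=E89: dist_km < 887 OR aircraft IN ('A321', 'A320', 'B737') → T0
flight=E90: dist_km < 887 OR aircraft IN ('A321', 'A320', 'B737') → T0
flight=E91: ELSE → T2
flight=E94: dist_km < 887 OR aircraft IN ('A321', 'A320', 'B737') → T0

T0, T0, T0, T3, T0, T4, T4, T0, T4, T0, T0, T2, T0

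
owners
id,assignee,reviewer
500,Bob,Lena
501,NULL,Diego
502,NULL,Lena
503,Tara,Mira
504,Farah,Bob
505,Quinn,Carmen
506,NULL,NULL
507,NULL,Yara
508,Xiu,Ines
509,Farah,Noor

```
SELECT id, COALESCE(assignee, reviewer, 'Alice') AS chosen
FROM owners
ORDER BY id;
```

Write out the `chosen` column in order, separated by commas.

Bob, Diego, Lena, Tara, Farah, Quinn, Alice, Yara, Xiu, Farah

id=500: assignee=Bob → Bob
id=501: assignee=NULL, reviewer=Diego → Diego
id=502: assignee=NULL, reviewer=Lena → Lena
id=503: assignee=Tara → Tara
id=504: assignee=Farah → Farah
id=505: assignee=Quinn → Quinn
id=506: assignee=NULL, reviewer=NULL, → literal Alice → Alice
id=507: assignee=NULL, reviewer=Yara → Yara
id=508: assignee=Xiu → Xiu
id=509: assignee=Farah → Farah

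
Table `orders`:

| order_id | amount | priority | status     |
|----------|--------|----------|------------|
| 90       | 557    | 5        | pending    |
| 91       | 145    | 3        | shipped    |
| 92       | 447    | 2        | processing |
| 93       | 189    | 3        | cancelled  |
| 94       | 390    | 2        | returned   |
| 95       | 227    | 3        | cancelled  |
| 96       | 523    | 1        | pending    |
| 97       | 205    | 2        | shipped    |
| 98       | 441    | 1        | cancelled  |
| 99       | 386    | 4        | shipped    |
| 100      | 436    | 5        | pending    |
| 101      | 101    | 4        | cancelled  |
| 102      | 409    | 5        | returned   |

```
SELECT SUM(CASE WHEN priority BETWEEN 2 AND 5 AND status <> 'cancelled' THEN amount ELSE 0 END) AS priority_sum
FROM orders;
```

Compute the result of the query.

order_id=90: ✓ → 557
order_id=91: ✓ → 145
order_id=92: ✓ → 447
order_id=93: ✗
order_id=94: ✓ → 390
order_id=95: ✗
order_id=96: ✗
order_id=97: ✓ → 205
order_id=98: ✗
order_id=99: ✓ → 386
order_id=100: ✓ → 436
order_id=101: ✗
order_id=102: ✓ → 409
priority_sum = 557 + 145 + 447 + 390 + 205 + 386 + 436 + 409 = 2975

2975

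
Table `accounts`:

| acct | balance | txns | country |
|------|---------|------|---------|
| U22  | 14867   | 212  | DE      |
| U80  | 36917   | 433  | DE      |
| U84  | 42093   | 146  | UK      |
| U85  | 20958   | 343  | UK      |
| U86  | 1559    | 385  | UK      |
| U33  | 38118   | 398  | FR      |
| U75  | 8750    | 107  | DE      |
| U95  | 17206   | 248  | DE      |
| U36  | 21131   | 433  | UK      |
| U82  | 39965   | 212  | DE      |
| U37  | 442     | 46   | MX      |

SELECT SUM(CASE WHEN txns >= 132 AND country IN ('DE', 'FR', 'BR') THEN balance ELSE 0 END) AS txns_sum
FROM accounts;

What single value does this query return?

acct=U22: ✓ → 14867
acct=U80: ✓ → 36917
acct=U84: ✗
acct=U85: ✗
acct=U86: ✗
acct=U33: ✓ → 38118
acct=U75: ✗
acct=U95: ✓ → 17206
acct=U36: ✗
acct=U82: ✓ → 39965
acct=U37: ✗
txns_sum = 14867 + 36917 + 38118 + 17206 + 39965 = 147073

147073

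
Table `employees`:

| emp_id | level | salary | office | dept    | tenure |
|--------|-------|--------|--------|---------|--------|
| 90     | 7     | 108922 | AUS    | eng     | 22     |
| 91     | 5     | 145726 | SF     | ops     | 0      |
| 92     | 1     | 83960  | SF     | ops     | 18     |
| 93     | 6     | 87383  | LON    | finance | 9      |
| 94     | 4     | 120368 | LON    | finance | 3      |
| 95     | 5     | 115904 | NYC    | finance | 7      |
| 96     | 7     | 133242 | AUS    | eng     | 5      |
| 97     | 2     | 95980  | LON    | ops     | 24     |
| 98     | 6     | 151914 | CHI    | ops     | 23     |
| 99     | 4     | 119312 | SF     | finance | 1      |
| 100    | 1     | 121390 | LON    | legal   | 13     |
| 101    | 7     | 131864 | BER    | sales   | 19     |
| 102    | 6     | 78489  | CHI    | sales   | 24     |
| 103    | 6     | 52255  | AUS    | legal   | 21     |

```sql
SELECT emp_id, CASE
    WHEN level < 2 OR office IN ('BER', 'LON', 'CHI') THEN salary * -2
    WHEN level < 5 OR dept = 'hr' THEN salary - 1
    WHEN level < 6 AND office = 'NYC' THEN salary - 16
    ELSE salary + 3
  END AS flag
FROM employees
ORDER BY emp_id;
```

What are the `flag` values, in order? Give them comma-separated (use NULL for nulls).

emp_id=90: ELSE → 108925
emp_id=91: ELSE → 145729
emp_id=92: level < 2 OR office IN ('BER', 'LON', 'CHI') → -167920
emp_id=93: level < 2 OR office IN ('BER', 'LON', 'CHI') → -174766
emp_id=94: level < 2 OR office IN ('BER', 'LON', 'CHI') → -240736
emp_id=95: level < 6 AND office = 'NYC' → 115888
emp_id=96: ELSE → 133245
emp_id=97: level < 2 OR office IN ('BER', 'LON', 'CHI') → -191960
emp_id=98: level < 2 OR office IN ('BER', 'LON', 'CHI') → -303828
emp_id=99: level < 5 OR dept = 'hr' → 119311
emp_id=100: level < 2 OR office IN ('BER', 'LON', 'CHI') → -242780
emp_id=101: level < 2 OR office IN ('BER', 'LON', 'CHI') → -263728
emp_id=102: level < 2 OR office IN ('BER', 'LON', 'CHI') → -156978
emp_id=103: ELSE → 52258

108925, 145729, -167920, -174766, -240736, 115888, 133245, -191960, -303828, 119311, -242780, -263728, -156978, 52258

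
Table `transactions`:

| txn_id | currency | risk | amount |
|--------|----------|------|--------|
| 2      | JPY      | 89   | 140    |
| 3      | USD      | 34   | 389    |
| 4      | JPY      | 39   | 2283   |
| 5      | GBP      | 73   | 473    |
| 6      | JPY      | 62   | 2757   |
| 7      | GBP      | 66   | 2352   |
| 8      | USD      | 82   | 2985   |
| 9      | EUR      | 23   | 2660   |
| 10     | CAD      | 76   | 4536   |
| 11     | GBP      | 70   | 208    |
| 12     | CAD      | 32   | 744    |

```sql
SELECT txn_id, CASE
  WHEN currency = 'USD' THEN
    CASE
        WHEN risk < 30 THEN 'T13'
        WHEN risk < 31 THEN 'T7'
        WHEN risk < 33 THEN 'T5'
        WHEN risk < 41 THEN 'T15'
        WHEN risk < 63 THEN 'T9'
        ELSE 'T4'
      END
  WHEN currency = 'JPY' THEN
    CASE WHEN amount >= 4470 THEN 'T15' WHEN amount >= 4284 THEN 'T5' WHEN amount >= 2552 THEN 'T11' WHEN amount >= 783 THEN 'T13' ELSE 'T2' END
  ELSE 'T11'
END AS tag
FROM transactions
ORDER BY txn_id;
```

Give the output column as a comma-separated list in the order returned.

T2, T15, T13, T11, T11, T11, T4, T11, T11, T11, T11

txn_id=2: currency='JPY' → inner[ELSE] → T2
txn_id=3: currency='USD' → inner[risk < 41] → T15
txn_id=4: currency='JPY' → inner[amount >= 783] → T13
txn_id=5: currency='GBP' → outer ELSE → T11
txn_id=6: currency='JPY' → inner[amount >= 2552] → T11
txn_id=7: currency='GBP' → outer ELSE → T11
txn_id=8: currency='USD' → inner[ELSE] → T4
txn_id=9: currency='EUR' → outer ELSE → T11
txn_id=10: currency='CAD' → outer ELSE → T11
txn_id=11: currency='GBP' → outer ELSE → T11
txn_id=12: currency='CAD' → outer ELSE → T11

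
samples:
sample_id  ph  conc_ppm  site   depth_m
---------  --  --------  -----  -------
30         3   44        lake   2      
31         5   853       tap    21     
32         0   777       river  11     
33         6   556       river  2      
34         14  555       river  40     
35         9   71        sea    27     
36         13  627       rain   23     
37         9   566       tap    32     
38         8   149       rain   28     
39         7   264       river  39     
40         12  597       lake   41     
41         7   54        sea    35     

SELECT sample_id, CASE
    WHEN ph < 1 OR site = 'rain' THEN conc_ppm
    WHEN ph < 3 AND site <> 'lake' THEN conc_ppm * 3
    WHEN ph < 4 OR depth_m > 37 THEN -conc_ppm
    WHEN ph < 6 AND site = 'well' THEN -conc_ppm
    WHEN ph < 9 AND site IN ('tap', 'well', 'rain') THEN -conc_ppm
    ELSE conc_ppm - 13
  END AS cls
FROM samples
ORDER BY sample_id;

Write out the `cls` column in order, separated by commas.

-44, -853, 777, 543, -555, 58, 627, 553, 149, -264, -597, 41

sample_id=30: ph < 4 OR depth_m > 37 → -44
sample_id=31: ph < 9 AND site IN ('tap', 'well', 'rain') → -853
sample_id=32: ph < 1 OR site = 'rain' → 777
sample_id=33: ELSE → 543
sample_id=34: ph < 4 OR depth_m > 37 → -555
sample_id=35: ELSE → 58
sample_id=36: ph < 1 OR site = 'rain' → 627
sample_id=37: ELSE → 553
sample_id=38: ph < 1 OR site = 'rain' → 149
sample_id=39: ph < 4 OR depth_m > 37 → -264
sample_id=40: ph < 4 OR depth_m > 37 → -597
sample_id=41: ELSE → 41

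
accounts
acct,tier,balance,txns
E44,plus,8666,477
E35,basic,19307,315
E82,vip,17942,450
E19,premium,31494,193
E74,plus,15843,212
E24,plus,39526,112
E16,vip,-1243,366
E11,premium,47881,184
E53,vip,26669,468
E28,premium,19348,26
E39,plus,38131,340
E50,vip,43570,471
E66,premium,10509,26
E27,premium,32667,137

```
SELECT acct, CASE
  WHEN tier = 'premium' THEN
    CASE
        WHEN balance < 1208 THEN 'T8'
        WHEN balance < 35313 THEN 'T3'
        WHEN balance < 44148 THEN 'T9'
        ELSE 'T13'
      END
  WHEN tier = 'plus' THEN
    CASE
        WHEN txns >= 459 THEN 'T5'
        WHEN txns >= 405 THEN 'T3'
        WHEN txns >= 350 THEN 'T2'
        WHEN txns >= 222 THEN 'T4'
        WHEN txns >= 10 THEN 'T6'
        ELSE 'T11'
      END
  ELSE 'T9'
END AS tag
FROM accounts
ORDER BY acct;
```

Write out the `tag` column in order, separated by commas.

T13, T9, T3, T6, T3, T3, T9, T4, T5, T9, T9, T3, T6, T9

acct=E11: tier='premium' → inner[ELSE] → T13
acct=E16: tier='vip' → outer ELSE → T9
acct=E19: tier='premium' → inner[balance < 35313] → T3
acct=E24: tier='plus' → inner[txns >= 10] → T6
acct=E27: tier='premium' → inner[balance < 35313] → T3
acct=E28: tier='premium' → inner[balance < 35313] → T3
acct=E35: tier='basic' → outer ELSE → T9
acct=E39: tier='plus' → inner[txns >= 222] → T4
acct=E44: tier='plus' → inner[txns >= 459] → T5
acct=E50: tier='vip' → outer ELSE → T9
acct=E53: tier='vip' → outer ELSE → T9
acct=E66: tier='premium' → inner[balance < 35313] → T3
acct=E74: tier='plus' → inner[txns >= 10] → T6
acct=E82: tier='vip' → outer ELSE → T9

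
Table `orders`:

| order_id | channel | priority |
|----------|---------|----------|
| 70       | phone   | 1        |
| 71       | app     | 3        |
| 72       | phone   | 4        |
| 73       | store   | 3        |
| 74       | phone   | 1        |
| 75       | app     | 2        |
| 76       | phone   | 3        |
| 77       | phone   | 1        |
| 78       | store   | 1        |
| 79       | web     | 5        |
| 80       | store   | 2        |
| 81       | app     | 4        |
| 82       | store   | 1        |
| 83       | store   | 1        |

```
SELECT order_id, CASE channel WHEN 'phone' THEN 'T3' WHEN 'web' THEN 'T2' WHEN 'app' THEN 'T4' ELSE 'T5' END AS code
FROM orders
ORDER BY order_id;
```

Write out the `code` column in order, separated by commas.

order_id=70: channel='phone' → T3
order_id=71: channel='app' → T4
order_id=72: channel='phone' → T3
order_id=73: ELSE → T5
order_id=74: channel='phone' → T3
order_id=75: channel='app' → T4
order_id=76: channel='phone' → T3
order_id=77: channel='phone' → T3
order_id=78: ELSE → T5
order_id=79: channel='web' → T2
order_id=80: ELSE → T5
order_id=81: channel='app' → T4
order_id=82: ELSE → T5
order_id=83: ELSE → T5

T3, T4, T3, T5, T3, T4, T3, T3, T5, T2, T5, T4, T5, T5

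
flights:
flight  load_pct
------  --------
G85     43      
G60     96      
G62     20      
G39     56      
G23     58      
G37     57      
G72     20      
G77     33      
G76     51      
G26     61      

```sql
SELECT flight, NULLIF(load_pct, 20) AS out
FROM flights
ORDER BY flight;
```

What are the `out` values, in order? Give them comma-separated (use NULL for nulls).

58, 61, 57, 56, 96, NULL, NULL, 51, 33, 43

flight=G23: load_pct=58 vs 20: differ → 58
flight=G26: load_pct=61 vs 20: differ → 61
flight=G37: load_pct=57 vs 20: differ → 57
flight=G39: load_pct=56 vs 20: differ → 56
flight=G60: load_pct=96 vs 20: differ → 96
flight=G62: load_pct=20 vs 20: equal → NULL
flight=G72: load_pct=20 vs 20: equal → NULL
flight=G76: load_pct=51 vs 20: differ → 51
flight=G77: load_pct=33 vs 20: differ → 33
flight=G85: load_pct=43 vs 20: differ → 43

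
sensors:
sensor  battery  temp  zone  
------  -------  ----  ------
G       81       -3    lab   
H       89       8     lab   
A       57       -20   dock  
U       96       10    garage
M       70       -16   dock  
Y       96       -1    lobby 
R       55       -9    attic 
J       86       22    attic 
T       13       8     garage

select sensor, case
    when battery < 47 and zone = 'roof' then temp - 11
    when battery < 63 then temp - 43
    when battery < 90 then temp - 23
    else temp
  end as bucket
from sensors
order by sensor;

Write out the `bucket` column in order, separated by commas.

sensor=A: battery < 63 → -63
sensor=G: battery < 90 → -26
sensor=H: battery < 90 → -15
sensor=J: battery < 90 → -1
sensor=M: battery < 90 → -39
sensor=R: battery < 63 → -52
sensor=T: battery < 63 → -35
sensor=U: ELSE → 10
sensor=Y: ELSE → -1

-63, -26, -15, -1, -39, -52, -35, 10, -1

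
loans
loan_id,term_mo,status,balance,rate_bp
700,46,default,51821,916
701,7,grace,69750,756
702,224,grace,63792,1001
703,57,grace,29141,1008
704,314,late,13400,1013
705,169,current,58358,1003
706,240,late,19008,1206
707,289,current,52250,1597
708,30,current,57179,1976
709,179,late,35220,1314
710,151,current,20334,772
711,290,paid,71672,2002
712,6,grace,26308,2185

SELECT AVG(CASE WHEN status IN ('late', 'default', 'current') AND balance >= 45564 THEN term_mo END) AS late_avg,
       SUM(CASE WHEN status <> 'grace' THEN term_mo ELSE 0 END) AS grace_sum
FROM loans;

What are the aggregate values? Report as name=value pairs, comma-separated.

[late_avg: status IN ('late', 'default', 'current') AND balance >= 45564]
loan_id=700: ✓ → 46
loan_id=701: ✗
loan_id=702: ✗
loan_id=703: ✗
loan_id=704: ✗
loan_id=705: ✓ → 169
loan_id=706: ✗
loan_id=707: ✓ → 289
loan_id=708: ✓ → 30
loan_id=709: ✗
loan_id=710: ✗
loan_id=711: ✗
loan_id=712: ✗
late_avg = (46 + 169 + 289 + 30) / 4 = 133.5
—
[grace_sum: status <> 'grace']
loan_id=700: ✓ → 46
loan_id=701: ✗
loan_id=702: ✗
loan_id=703: ✗
loan_id=704: ✓ → 314
loan_id=705: ✓ → 169
loan_id=706: ✓ → 240
loan_id=707: ✓ → 289
loan_id=708: ✓ → 30
loan_id=709: ✓ → 179
loan_id=710: ✓ → 151
loan_id=711: ✓ → 290
loan_id=712: ✗
grace_sum = 46 + 314 + 169 + 240 + 289 + 30 + 179 + 151 + 290 = 1708

late_avg=133.5, grace_sum=1708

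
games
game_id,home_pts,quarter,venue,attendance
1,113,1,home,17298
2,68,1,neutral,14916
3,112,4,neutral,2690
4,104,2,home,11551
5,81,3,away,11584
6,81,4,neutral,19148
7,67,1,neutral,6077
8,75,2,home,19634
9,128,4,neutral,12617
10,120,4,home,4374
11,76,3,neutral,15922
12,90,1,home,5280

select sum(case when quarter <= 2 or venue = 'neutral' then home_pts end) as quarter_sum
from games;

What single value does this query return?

914

game_id=1: ✓ → 113
game_id=2: ✓ → 68
game_id=3: ✓ → 112
game_id=4: ✓ → 104
game_id=5: ✗
game_id=6: ✓ → 81
game_id=7: ✓ → 67
game_id=8: ✓ → 75
game_id=9: ✓ → 128
game_id=10: ✗
game_id=11: ✓ → 76
game_id=12: ✓ → 90
quarter_sum = 113 + 68 + 112 + 104 + 81 + 67 + 75 + 128 + 76 + 90 = 914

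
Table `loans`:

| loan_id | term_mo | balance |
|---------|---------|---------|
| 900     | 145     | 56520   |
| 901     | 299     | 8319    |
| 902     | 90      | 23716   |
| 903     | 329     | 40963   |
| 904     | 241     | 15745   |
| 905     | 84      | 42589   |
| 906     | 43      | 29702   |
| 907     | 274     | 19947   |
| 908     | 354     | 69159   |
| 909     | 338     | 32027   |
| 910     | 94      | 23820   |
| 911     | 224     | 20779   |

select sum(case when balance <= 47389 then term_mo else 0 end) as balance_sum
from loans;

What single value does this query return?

2016

loan_id=900: ✗
loan_id=901: ✓ → 299
loan_id=902: ✓ → 90
loan_id=903: ✓ → 329
loan_id=904: ✓ → 241
loan_id=905: ✓ → 84
loan_id=906: ✓ → 43
loan_id=907: ✓ → 274
loan_id=908: ✗
loan_id=909: ✓ → 338
loan_id=910: ✓ → 94
loan_id=911: ✓ → 224
balance_sum = 299 + 90 + 329 + 241 + 84 + 43 + 274 + 338 + 94 + 224 = 2016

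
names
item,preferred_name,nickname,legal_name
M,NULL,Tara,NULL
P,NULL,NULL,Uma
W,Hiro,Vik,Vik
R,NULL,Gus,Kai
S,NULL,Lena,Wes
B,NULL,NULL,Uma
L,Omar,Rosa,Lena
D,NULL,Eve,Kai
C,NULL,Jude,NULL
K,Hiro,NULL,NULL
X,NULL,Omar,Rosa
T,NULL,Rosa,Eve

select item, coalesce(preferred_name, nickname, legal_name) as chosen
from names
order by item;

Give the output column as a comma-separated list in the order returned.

Uma, Jude, Eve, Hiro, Omar, Tara, Uma, Gus, Lena, Rosa, Hiro, Omar

item=B: preferred_name=NULL, nickname=NULL, legal_name=Uma → Uma
item=C: preferred_name=NULL, nickname=Jude → Jude
item=D: preferred_name=NULL, nickname=Eve → Eve
item=K: preferred_name=Hiro → Hiro
item=L: preferred_name=Omar → Omar
item=M: preferred_name=NULL, nickname=Tara → Tara
item=P: preferred_name=NULL, nickname=NULL, legal_name=Uma → Uma
item=R: preferred_name=NULL, nickname=Gus → Gus
item=S: preferred_name=NULL, nickname=Lena → Lena
item=T: preferred_name=NULL, nickname=Rosa → Rosa
item=W: preferred_name=Hiro → Hiro
item=X: preferred_name=NULL, nickname=Omar → Omar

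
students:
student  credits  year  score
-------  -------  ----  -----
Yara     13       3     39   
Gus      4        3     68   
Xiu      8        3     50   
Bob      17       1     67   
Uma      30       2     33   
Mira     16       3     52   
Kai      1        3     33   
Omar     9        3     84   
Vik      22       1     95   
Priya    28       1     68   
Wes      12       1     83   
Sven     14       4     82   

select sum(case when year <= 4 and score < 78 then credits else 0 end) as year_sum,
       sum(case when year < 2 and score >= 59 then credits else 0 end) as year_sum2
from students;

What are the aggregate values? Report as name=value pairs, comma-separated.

year_sum=117, year_sum2=79

[year_sum: year <= 4 and score < 78]
student=Yara: ✓ → 13
student=Gus: ✓ → 4
student=Xiu: ✓ → 8
student=Bob: ✓ → 17
student=Uma: ✓ → 30
student=Mira: ✓ → 16
student=Kai: ✓ → 1
student=Omar: ✗
student=Vik: ✗
student=Priya: ✓ → 28
student=Wes: ✗
student=Sven: ✗
year_sum = 13 + 4 + 8 + 17 + 30 + 16 + 1 + 28 = 117
—
[year_sum2: year < 2 and score >= 59]
student=Yara: ✗
student=Gus: ✗
student=Xiu: ✗
student=Bob: ✓ → 17
student=Uma: ✗
student=Mira: ✗
student=Kai: ✗
student=Omar: ✗
student=Vik: ✓ → 22
student=Priya: ✓ → 28
student=Wes: ✓ → 12
student=Sven: ✗
year_sum2 = 17 + 22 + 28 + 12 = 79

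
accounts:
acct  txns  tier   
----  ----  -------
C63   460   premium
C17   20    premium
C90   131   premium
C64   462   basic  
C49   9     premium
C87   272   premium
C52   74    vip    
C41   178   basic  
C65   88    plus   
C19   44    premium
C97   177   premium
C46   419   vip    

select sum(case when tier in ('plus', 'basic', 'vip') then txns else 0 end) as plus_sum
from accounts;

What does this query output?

acct=C63: ✗
acct=C17: ✗
acct=C90: ✗
acct=C64: ✓ → 462
acct=C49: ✗
acct=C87: ✗
acct=C52: ✓ → 74
acct=C41: ✓ → 178
acct=C65: ✓ → 88
acct=C19: ✗
acct=C97: ✗
acct=C46: ✓ → 419
plus_sum = 462 + 74 + 178 + 88 + 419 = 1221

1221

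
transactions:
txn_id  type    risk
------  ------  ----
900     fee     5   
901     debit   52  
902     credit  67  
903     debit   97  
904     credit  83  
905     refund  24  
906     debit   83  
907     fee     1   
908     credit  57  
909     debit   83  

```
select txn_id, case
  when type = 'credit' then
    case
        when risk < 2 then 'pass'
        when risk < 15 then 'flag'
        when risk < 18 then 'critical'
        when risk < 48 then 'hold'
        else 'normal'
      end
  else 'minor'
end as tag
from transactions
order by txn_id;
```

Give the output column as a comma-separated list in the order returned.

minor, minor, normal, minor, normal, minor, minor, minor, normal, minor

txn_id=900: type='fee' → outer ELSE → minor
txn_id=901: type='debit' → outer ELSE → minor
txn_id=902: type='credit' → inner[ELSE] → normal
txn_id=903: type='debit' → outer ELSE → minor
txn_id=904: type='credit' → inner[ELSE] → normal
txn_id=905: type='refund' → outer ELSE → minor
txn_id=906: type='debit' → outer ELSE → minor
txn_id=907: type='fee' → outer ELSE → minor
txn_id=908: type='credit' → inner[ELSE] → normal
txn_id=909: type='debit' → outer ELSE → minor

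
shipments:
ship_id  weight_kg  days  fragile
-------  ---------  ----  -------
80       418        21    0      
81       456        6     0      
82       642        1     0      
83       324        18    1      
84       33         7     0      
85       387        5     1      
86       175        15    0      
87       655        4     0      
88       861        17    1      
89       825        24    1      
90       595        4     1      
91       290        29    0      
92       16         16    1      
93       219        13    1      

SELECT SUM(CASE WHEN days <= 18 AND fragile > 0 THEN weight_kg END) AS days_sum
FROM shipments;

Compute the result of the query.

ship_id=80: ✗
ship_id=81: ✗
ship_id=82: ✗
ship_id=83: ✓ → 324
ship_id=84: ✗
ship_id=85: ✓ → 387
ship_id=86: ✗
ship_id=87: ✗
ship_id=88: ✓ → 861
ship_id=89: ✗
ship_id=90: ✓ → 595
ship_id=91: ✗
ship_id=92: ✓ → 16
ship_id=93: ✓ → 219
days_sum = 324 + 387 + 861 + 595 + 16 + 219 = 2402

2402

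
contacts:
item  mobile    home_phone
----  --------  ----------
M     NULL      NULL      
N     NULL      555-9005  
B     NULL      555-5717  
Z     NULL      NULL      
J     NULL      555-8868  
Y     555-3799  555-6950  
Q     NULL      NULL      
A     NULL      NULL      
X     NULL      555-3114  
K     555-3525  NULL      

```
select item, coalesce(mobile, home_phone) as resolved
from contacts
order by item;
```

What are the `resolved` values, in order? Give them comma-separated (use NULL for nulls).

NULL, 555-5717, 555-8868, 555-3525, NULL, 555-9005, NULL, 555-3114, 555-3799, NULL

item=A: mobile=NULL, home_phone=NULL (all NULL) → NULL
item=B: mobile=NULL, home_phone=555-5717 → 555-5717
item=J: mobile=NULL, home_phone=555-8868 → 555-8868
item=K: mobile=555-3525 → 555-3525
item=M: mobile=NULL, home_phone=NULL (all NULL) → NULL
item=N: mobile=NULL, home_phone=555-9005 → 555-9005
item=Q: mobile=NULL, home_phone=NULL (all NULL) → NULL
item=X: mobile=NULL, home_phone=555-3114 → 555-3114
item=Y: mobile=555-3799 → 555-3799
item=Z: mobile=NULL, home_phone=NULL (all NULL) → NULL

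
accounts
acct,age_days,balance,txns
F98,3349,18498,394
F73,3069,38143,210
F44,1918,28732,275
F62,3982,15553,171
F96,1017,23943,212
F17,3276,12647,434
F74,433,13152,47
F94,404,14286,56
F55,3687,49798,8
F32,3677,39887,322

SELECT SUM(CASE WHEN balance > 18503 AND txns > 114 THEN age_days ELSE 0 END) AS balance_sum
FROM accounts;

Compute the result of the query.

9681

acct=F98: ✗
acct=F73: ✓ → 3069
acct=F44: ✓ → 1918
acct=F62: ✗
acct=F96: ✓ → 1017
acct=F17: ✗
acct=F74: ✗
acct=F94: ✗
acct=F55: ✗
acct=F32: ✓ → 3677
balance_sum = 3069 + 1918 + 1017 + 3677 = 9681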